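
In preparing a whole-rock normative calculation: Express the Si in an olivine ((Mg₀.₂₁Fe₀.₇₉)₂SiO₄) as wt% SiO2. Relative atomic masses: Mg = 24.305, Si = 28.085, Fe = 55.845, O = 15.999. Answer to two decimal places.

31.54 wt%

Molar mass of (Mg₀.₂₁Fe₀.₇₉)₂SiO₄ = 0.42*24.305 + 1.58*55.845 + 1*28.085 + 4*15.999 = 190.524 g/mol.
Each formula unit contains 1 Si, equivalent to 1/1 = 1.0000 mol SiO2.
M(SiO2) = 1×28.085 + 2×15.999 = 60.083 g/mol.
Mass of SiO2 per formula unit = 1.0000 × 60.083 = 60.083 g.
SiO2 wt% = 60.083 / 190.524 × 100 = 31.54%.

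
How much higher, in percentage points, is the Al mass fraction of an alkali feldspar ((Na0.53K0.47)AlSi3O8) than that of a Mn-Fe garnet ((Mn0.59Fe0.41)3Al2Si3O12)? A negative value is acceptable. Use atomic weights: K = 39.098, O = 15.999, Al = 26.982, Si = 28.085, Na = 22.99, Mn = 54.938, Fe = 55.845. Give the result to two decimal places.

M((Na0.53K0.47)AlSi3O8) = 269.790 g/mol, so wt% Al = 26.982/269.790 × 100 = 10.00%.
M((Mn0.59Fe0.41)3Al2Si3O12) = 496.137 g/mol, so wt% Al = 53.964/496.137 × 100 = 10.88%.
10.00 − 10.88 = -0.88 pp.

-0.88 percentage points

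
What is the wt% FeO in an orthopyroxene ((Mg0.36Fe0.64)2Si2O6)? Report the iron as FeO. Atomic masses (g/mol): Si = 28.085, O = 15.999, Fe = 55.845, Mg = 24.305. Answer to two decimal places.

38.13 wt%

Formula mass = 241.145 g/mol.
1.28 Fe → 1.2800 mol FeO per formula unit; M(FeO) = 71.844, so FeO mass = 91.960 g.
91.960/241.145 × 100 = 38.13 wt%.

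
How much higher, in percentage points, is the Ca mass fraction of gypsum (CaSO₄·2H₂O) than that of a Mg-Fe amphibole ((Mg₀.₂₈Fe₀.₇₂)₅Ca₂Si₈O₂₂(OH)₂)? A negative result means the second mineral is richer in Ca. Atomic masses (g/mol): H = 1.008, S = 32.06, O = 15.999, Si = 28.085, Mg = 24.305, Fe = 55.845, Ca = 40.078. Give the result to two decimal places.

14.62 percentage points

M(CaSO₄·2H₂O) = 172.164 g/mol, so wt% Ca = 40.078/172.164 × 100 = 23.28%.
M((Mg₀.₂₈Fe₀.₇₂)₅Ca₂Si₈O₂₂(OH)₂) = 925.897 g/mol, so wt% Ca = 80.156/925.897 × 100 = 8.66%.
23.28 − 8.66 = 14.62 pp.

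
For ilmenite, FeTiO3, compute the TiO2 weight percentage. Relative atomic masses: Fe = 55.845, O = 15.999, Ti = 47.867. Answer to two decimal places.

52.64 wt%

Formula mass = 151.709 g/mol.
1 Ti → 1.0000 mol TiO2 per formula unit; M(TiO2) = 79.865, so TiO2 mass = 79.865 g.
79.865/151.709 × 100 = 52.64 wt%.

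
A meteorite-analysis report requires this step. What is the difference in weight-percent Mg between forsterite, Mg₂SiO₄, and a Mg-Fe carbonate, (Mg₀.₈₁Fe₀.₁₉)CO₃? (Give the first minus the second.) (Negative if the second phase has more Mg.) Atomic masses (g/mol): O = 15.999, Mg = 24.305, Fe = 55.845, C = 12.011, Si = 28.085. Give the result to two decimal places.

First mineral: 48.610 g Mg in 140.691 g formula = 34.55 wt% Mg.
Second mineral: 19.687 g Mg in 90.306 g formula = 21.80 wt% Mg.
34.55% − 21.80% gives a difference of 12.75 percentage points.

12.75 percentage points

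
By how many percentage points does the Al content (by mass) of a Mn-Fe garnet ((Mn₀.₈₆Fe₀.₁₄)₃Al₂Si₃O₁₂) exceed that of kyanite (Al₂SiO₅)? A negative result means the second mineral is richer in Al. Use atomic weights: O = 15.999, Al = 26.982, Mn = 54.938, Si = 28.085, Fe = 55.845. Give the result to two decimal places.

M((Mn₀.₈₆Fe₀.₁₄)₃Al₂Si₃O₁₂) = 495.402 g/mol, so wt% Al = 53.964/495.402 × 100 = 10.89%.
M(Al₂SiO₅) = 162.044 g/mol, so wt% Al = 53.964/162.044 × 100 = 33.30%.
10.89 − 33.30 = -22.41 pp.

-22.41 percentage points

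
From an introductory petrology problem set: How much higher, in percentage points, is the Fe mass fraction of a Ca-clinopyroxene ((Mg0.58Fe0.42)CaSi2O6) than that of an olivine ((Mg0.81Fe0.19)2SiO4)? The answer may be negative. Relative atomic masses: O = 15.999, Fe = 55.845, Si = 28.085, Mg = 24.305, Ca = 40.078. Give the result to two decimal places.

-3.69 percentage points

M((Mg0.58Fe0.42)CaSi2O6) = 229.794 g/mol, so wt% Fe = 23.455/229.794 × 100 = 10.21%.
M((Mg0.81Fe0.19)2SiO4) = 152.676 g/mol, so wt% Fe = 21.221/152.676 × 100 = 13.90%.
10.21 − 13.90 = -3.69 pp.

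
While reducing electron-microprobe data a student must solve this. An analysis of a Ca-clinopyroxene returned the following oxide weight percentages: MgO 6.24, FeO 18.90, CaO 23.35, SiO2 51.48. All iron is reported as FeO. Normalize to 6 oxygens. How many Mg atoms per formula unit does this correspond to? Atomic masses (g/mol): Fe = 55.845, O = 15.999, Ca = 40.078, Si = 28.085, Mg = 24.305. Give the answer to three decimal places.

0.365 Mg apfu

MgO: 6.24/40.304 = 0.15482 mol → 0.15482 mol Mg, 0.15482 mol O.
FeO: 18.90/71.844 = 0.26307 mol → 0.26307 mol Fe, 0.26307 mol O.
CaO: 23.35/56.077 = 0.41639 mol → 0.41639 mol Ca, 0.41639 mol O.
SiO2: 51.48/60.083 = 0.85681 mol → 0.85681 mol Si, 1.71362 mol O.
Total oxygen = 2.54790 mol. Normalization factor = 6/2.54790 = 2.35488.
Mg per 6 O = 0.15482 × 2.35488 = 0.365.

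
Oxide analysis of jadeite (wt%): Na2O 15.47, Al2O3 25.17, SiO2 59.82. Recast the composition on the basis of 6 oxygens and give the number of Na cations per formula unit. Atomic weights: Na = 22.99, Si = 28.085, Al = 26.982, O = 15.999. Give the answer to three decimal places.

1.005 Na apfu

Na2O: 15.47/61.979 = 0.24960 mol → 0.49920 mol Na, 0.24960 mol O.
Al2O3: 25.17/101.961 = 0.24686 mol → 0.49372 mol Al, 0.74058 mol O.
SiO2: 59.82/60.083 = 0.99562 mol → 0.99562 mol Si, 1.99124 mol O.
Total oxygen = 2.98142 mol. Normalization factor = 6/2.98142 = 2.01246.
Na per 6 O = 0.49920 × 2.01246 = 1.005.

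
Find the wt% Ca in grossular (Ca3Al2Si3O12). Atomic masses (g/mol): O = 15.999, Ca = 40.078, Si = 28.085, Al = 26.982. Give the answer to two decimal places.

M(Ca3Al2Si3O12) = 450.441 g/mol.
Ca contributes 3 × 40.078 = 120.234 g per mole.
120.234/450.441 = 0.2669 → 26.69%.

26.69 mass %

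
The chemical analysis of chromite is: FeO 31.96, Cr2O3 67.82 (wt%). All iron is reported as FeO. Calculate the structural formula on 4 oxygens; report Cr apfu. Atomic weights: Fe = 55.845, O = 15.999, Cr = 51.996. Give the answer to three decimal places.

FeO (M=71.844): mol = 0.44485; Fe = 0.44485, O = 0.44485.
Cr2O3 (M=151.989): mol = 0.44622; Cr = 0.89244, O = 1.33866.
ΣO = 1.78351; factor = 4/ΣO = 2.24277.
Cr apfu = 0.89244 × 2.24277 = 2.002.

2.002 Cr apfu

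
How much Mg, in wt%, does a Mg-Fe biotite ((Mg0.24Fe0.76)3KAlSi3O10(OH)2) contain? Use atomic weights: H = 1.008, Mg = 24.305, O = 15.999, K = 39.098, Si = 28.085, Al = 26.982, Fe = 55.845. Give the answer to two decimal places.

M((Mg0.24Fe0.76)3KAlSi3O10(OH)2) = 489.165 g/mol.
Mg contributes 0.72 × 24.305 = 17.500 g per mole.
17.500/489.165 = 0.0358 → 3.58%.

3.58 wt%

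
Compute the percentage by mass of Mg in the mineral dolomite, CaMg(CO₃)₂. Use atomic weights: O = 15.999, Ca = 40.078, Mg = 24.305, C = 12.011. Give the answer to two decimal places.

13.18 weight percent

M(CaMg(CO₃)₂) = 184.399 g/mol.
Mg contributes 1 × 24.305 = 24.305 g per mole.
24.305/184.399 = 0.1318 → 13.18%.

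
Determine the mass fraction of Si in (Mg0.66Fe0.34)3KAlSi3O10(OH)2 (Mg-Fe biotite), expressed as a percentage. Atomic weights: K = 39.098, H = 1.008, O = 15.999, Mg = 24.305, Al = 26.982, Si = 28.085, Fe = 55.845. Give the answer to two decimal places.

Molar mass of (Mg0.66Fe0.34)3KAlSi3O10(OH)2: 1.98·24.305 + 1.02·55.845 + 1·39.098 + 1·26.982 + 3·28.085 + 12·15.999 + 2·1.008 = 449.425 g/mol.
Mass of Si per formula unit: 3 × 28.085 = 84.255 g.
Weight fraction Si = 84.255 / 449.425 = 0.1875.

18.75 weight percent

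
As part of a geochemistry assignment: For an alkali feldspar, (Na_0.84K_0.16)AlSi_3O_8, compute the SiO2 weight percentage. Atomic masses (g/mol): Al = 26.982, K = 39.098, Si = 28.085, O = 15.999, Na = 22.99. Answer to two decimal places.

Molar mass of (Na_0.84K_0.16)AlSi_3O_8 = 0.84·22.99 + 0.16·39.098 + 1·26.982 + 3·28.085 + 8·15.999 = 264.796 g/mol.
Each formula unit contains 3 Si, equivalent to 3/1 = 3.0000 mol SiO2.
M(SiO2) = 1×28.085 + 2×15.999 = 60.083 g/mol.
Mass of SiO2 per formula unit = 3.0000 × 60.083 = 180.249 g.
SiO2 wt% = 180.249 / 264.796 × 100 = 68.07%.

68.07 wt%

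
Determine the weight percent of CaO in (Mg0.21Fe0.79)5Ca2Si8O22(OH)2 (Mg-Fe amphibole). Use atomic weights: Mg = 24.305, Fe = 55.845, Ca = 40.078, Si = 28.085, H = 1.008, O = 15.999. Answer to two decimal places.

Molar mass of (Mg0.21Fe0.79)5Ca2Si8O22(OH)2 = 1.05·24.305 + 3.95·55.845 + 2·40.078 + 8·28.085 + 24·15.999 + 2·1.008 = 936.936 g/mol.
Each formula unit contains 2 Ca, equivalent to 2/1 = 2.0000 mol CaO.
M(CaO) = 1×40.078 + 1×15.999 = 56.077 g/mol.
Mass of CaO per formula unit = 2.0000 × 56.077 = 112.154 g.
CaO wt% = 112.154 / 936.936 × 100 = 11.97%.

11.97 wt%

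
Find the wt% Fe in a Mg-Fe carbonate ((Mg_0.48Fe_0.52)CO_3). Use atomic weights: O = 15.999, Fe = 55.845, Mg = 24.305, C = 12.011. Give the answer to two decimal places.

28.83 weight percent

M((Mg_0.48Fe_0.52)CO_3) = 100.714 g/mol.
Fe contributes 0.52 × 55.845 = 29.039 g per mole.
29.039/100.714 = 0.2883 → 28.83%.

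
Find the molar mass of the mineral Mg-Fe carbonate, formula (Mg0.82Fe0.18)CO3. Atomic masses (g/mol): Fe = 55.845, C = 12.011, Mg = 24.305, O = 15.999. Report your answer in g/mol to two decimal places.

89.99 g/mol

The formula mass is the sum 0.82×24.305 + 0.18×55.845 + 1×12.011 + 3×15.999.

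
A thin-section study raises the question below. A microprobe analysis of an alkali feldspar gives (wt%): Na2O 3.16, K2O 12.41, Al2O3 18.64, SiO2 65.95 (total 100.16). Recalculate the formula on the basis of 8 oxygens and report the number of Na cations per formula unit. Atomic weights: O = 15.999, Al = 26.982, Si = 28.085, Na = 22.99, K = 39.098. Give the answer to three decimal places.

Na2O (M=61.979): mol = 0.05099; Na = 0.10198, O = 0.05099.
K2O (M=94.195): mol = 0.13175; K = 0.26350, O = 0.13175.
Al2O3 (M=101.961): mol = 0.18281; Al = 0.36562, O = 0.54843.
SiO2 (M=60.083): mol = 1.09765; Si = 1.09765, O = 2.19530.
ΣO = 2.92647; factor = 8/ΣO = 2.73367.
Na apfu = 0.10198 × 2.73367 = 0.279.

0.279 Na apfu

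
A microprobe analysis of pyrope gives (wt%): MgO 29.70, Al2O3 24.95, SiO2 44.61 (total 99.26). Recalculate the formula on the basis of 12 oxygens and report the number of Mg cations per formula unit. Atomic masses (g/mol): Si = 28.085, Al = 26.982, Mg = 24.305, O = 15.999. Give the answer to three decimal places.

2.992 Mg apfu

29.70 wt% MgO ÷ 40.304 g/mol = 0.73690 mol, giving 0.73690 Mg and 0.73690 O.
24.95 wt% Al2O3 ÷ 101.961 g/mol = 0.24470 mol, giving 0.48940 Al and 0.73410 O.
44.61 wt% SiO2 ÷ 60.083 g/mol = 0.74247 mol, giving 0.74247 Si and 1.48494 O.
Oxygen sums to 2.95594; scaling by 12/2.95594 = 4.05962 puts the formula on 12 O.
Mg: 0.73690 × 4.05962 = 2.992 atoms per formula unit.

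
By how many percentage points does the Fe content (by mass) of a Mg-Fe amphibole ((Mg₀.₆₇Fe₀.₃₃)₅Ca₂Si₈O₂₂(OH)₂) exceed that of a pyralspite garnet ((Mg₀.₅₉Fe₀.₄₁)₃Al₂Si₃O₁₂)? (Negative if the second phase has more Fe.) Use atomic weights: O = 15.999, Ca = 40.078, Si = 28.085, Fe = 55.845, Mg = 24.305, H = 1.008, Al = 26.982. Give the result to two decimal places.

First mineral: 92.144 g Fe in 864.394 g formula = 10.66 wt% Fe.
Second mineral: 68.689 g Fe in 441.916 g formula = 15.54 wt% Fe.
10.66% − 15.54% gives a difference of -4.88 percentage points.

-4.88 percentage points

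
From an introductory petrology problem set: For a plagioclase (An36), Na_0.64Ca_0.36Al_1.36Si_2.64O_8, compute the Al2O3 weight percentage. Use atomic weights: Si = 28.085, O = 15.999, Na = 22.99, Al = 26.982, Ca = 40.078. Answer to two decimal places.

25.87 wt%

Formula mass = 267.974 g/mol.
1.36 Al → 0.6800 mol Al2O3 per formula unit; M(Al2O3) = 101.961, so Al2O3 mass = 69.333 g.
69.333/267.974 × 100 = 25.87 wt%.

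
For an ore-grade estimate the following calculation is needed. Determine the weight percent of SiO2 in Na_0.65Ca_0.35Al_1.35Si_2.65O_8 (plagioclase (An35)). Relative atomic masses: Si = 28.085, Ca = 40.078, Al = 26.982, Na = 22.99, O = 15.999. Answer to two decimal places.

Molar mass of Na_0.65Ca_0.35Al_1.35Si_2.65O_8 = 0.65×22.99 + 0.35×40.078 + 1.35×26.982 + 2.65×28.085 + 8×15.999 = 267.814 g/mol.
Each formula unit contains 2.65 Si, equivalent to 2.65/1 = 2.6500 mol SiO2.
M(SiO2) = 1×28.085 + 2×15.999 = 60.083 g/mol.
Mass of SiO2 per formula unit = 2.6500 × 60.083 = 159.220 g.
SiO2 wt% = 159.220 / 267.814 × 100 = 59.45%.

59.45 wt%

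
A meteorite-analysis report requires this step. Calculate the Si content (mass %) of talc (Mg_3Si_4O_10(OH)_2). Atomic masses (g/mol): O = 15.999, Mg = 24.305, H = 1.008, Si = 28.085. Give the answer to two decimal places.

29.62 mass %

Molar mass of Mg_3Si_4O_10(OH)_2: 3×24.305 + 4×28.085 + 12×15.999 + 2×1.008 = 379.259 g/mol.
Mass of Si per formula unit: 4 × 28.085 = 112.340 g.
Weight fraction Si = 112.340 / 379.259 = 0.2962.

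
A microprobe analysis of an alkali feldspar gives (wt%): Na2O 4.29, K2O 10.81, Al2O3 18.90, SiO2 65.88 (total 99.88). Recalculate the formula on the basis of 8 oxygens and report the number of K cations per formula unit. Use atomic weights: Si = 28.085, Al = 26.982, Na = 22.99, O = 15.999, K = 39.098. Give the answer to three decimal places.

0.626 K apfu

4.29 wt% Na2O ÷ 61.979 g/mol = 0.06922 mol, giving 0.13844 Na and 0.06922 O.
10.81 wt% K2O ÷ 94.195 g/mol = 0.11476 mol, giving 0.22952 K and 0.11476 O.
18.90 wt% Al2O3 ÷ 101.961 g/mol = 0.18536 mol, giving 0.37072 Al and 0.55608 O.
65.88 wt% SiO2 ÷ 60.083 g/mol = 1.09648 mol, giving 1.09648 Si and 2.19296 O.
Oxygen sums to 2.93302; scaling by 8/2.93302 = 2.72756 puts the formula on 8 O.
K: 0.22952 × 2.72756 = 0.626 atoms per formula unit.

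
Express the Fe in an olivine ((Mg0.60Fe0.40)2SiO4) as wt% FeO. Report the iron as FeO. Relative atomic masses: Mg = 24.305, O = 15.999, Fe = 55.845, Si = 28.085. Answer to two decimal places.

34.64 wt%

M((Mg0.60Fe0.40)2SiO4) = 165.923 g/mol; M(FeO) = 71.844 g/mol.
Moles FeO per formula unit = 0.80 Fe ÷ 1 = 0.8000.
FeO fraction = (0.8000 × 71.844) / 165.923 = 57.475/165.923 = 0.3464.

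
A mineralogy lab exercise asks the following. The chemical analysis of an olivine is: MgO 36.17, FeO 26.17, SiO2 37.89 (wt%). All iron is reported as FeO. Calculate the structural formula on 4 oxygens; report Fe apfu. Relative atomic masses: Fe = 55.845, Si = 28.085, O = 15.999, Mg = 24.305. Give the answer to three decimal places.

MgO (M=40.304): mol = 0.89743; Mg = 0.89743, O = 0.89743.
FeO (M=71.844): mol = 0.36426; Fe = 0.36426, O = 0.36426.
SiO2 (M=60.083): mol = 0.63063; Si = 0.63063, O = 1.26126.
ΣO = 2.52295; factor = 4/ΣO = 1.58545.
Fe apfu = 0.36426 × 1.58545 = 0.578.

0.578 Fe apfu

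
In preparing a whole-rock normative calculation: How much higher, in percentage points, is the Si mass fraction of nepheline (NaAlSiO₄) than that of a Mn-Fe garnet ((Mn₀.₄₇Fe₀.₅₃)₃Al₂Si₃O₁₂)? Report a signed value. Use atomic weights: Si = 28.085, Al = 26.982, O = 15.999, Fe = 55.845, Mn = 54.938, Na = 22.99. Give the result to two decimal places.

2.80 percentage points

First mineral: 28.085 g Si in 142.053 g formula = 19.77 wt% Si.
Second mineral: 84.255 g Si in 496.463 g formula = 16.97 wt% Si.
19.77% − 16.97% gives a difference of 2.80 percentage points.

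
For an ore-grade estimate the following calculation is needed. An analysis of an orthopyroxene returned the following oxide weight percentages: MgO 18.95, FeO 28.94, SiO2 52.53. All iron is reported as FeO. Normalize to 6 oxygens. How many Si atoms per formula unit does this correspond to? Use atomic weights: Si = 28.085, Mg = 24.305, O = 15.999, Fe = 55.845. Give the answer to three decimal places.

2.001 Si apfu

MgO (M=40.304): mol = 0.47018; Mg = 0.47018, O = 0.47018.
FeO (M=71.844): mol = 0.40282; Fe = 0.40282, O = 0.40282.
SiO2 (M=60.083): mol = 0.87429; Si = 0.87429, O = 1.74858.
ΣO = 2.62158; factor = 6/ΣO = 2.28870.
Si apfu = 0.87429 × 2.28870 = 2.001.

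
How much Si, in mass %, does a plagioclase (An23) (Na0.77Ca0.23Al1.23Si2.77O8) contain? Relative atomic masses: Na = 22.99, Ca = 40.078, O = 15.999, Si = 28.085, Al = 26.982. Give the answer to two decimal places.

Formula mass = 0.77×22.99 + 0.23×40.078 + 1.23×26.982 + 2.77×28.085 + 8×15.999 = 265.896 g/mol, of which 77.795 g is Si.
So Si makes up 77.795/265.896 = 0.2926 of the mass, i.e. 29.26%.

29.26 mass %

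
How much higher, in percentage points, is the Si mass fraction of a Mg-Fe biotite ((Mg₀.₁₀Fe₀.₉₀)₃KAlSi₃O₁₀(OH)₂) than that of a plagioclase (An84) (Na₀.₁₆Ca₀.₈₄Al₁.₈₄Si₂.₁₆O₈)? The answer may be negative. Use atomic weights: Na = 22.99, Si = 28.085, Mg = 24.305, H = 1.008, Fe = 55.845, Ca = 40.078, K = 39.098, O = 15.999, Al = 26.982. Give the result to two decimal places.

-5.24 percentage points

Si in (Mg₀.₁₀Fe₀.₉₀)₃KAlSi₃O₁₀(OH)₂: molar mass 502.412 g/mol; 3×28.085 = 84.255 g → 16.77 wt%.
Si in Na₀.₁₆Ca₀.₈₄Al₁.₈₄Si₂.₁₆O₈: molar mass 275.646 g/mol; 2.16×28.085 = 60.664 g → 22.01 wt%.
Difference = 16.77 − 22.01 = -5.24 percentage points.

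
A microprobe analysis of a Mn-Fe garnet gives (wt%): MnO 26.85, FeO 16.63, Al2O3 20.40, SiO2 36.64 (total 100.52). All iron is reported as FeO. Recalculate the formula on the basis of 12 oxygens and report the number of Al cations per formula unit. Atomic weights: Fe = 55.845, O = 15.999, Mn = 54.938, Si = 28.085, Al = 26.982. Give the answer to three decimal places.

26.85 wt% MnO ÷ 70.937 g/mol = 0.37850 mol, giving 0.37850 Mn and 0.37850 O.
16.63 wt% FeO ÷ 71.844 g/mol = 0.23147 mol, giving 0.23147 Fe and 0.23147 O.
20.40 wt% Al2O3 ÷ 101.961 g/mol = 0.20008 mol, giving 0.40016 Al and 0.60024 O.
36.64 wt% SiO2 ÷ 60.083 g/mol = 0.60982 mol, giving 0.60982 Si and 1.21964 O.
Oxygen sums to 2.42985; scaling by 12/2.42985 = 4.93858 puts the formula on 12 O.
Al: 0.40016 × 4.93858 = 1.976 atoms per formula unit.

1.976 Al apfu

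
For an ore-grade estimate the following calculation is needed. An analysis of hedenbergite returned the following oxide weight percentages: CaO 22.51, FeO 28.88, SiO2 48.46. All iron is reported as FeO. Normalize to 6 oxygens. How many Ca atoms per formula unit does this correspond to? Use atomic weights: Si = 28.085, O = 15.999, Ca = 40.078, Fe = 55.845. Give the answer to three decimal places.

22.51 wt% CaO ÷ 56.077 g/mol = 0.40141 mol, giving 0.40141 Ca and 0.40141 O.
28.88 wt% FeO ÷ 71.844 g/mol = 0.40198 mol, giving 0.40198 Fe and 0.40198 O.
48.46 wt% SiO2 ÷ 60.083 g/mol = 0.80655 mol, giving 0.80655 Si and 1.61310 O.
Oxygen sums to 2.41649; scaling by 6/2.41649 = 2.48294 puts the formula on 6 O.
Ca: 0.40141 × 2.48294 = 0.997 atoms per formula unit.

0.997 Ca apfu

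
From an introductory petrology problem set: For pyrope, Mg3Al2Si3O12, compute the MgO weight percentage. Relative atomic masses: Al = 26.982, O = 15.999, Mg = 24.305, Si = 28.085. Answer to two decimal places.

Formula mass = 403.122 g/mol.
3 Mg → 3.0000 mol MgO per formula unit; M(MgO) = 40.304, so MgO mass = 120.912 g.
120.912/403.122 × 100 = 29.99 wt%.

29.99 wt%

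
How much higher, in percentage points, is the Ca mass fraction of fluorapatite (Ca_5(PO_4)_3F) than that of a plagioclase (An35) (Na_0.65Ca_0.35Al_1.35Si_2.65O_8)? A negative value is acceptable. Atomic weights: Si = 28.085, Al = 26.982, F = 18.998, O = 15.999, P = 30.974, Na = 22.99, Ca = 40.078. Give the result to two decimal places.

M(Ca_5(PO_4)_3F) = 504.298 g/mol, so wt% Ca = 200.390/504.298 × 100 = 39.74%.
M(Na_0.65Ca_0.35Al_1.35Si_2.65O_8) = 267.814 g/mol, so wt% Ca = 14.027/267.814 × 100 = 5.24%.
39.74 − 5.24 = 34.50 pp.

34.50 percentage points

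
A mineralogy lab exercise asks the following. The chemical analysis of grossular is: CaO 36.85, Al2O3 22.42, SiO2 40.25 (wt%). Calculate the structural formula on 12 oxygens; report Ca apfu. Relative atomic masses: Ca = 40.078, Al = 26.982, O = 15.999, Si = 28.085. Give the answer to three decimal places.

CaO (M=56.077): mol = 0.65713; Ca = 0.65713, O = 0.65713.
Al2O3 (M=101.961): mol = 0.21989; Al = 0.43978, O = 0.65967.
SiO2 (M=60.083): mol = 0.66991; Si = 0.66991, O = 1.33982.
ΣO = 2.65662; factor = 12/ΣO = 4.51702.
Ca apfu = 0.65713 × 4.51702 = 2.968.

2.968 Ca apfu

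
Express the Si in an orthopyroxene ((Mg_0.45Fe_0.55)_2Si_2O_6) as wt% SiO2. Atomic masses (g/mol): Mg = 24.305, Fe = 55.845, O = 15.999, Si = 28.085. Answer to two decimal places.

51.03 wt%

Molar mass of (Mg_0.45Fe_0.55)_2Si_2O_6 = 0.90*24.305 + 1.10*55.845 + 2*28.085 + 6*15.999 = 235.468 g/mol.
Each formula unit contains 2 Si, equivalent to 2/1 = 2.0000 mol SiO2.
M(SiO2) = 1×28.085 + 2×15.999 = 60.083 g/mol.
Mass of SiO2 per formula unit = 2.0000 × 60.083 = 120.166 g.
SiO2 wt% = 120.166 / 235.468 × 100 = 51.03%.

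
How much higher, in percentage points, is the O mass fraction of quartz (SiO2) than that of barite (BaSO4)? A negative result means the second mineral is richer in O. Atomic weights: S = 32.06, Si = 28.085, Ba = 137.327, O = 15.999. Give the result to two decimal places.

25.84 percentage points

O in SiO2: molar mass 60.083 g/mol; 2×15.999 = 31.998 g → 53.26 wt%.
O in BaSO4: molar mass 233.383 g/mol; 4×15.999 = 63.996 g → 27.42 wt%.
Difference = 53.26 − 27.42 = 25.84 percentage points.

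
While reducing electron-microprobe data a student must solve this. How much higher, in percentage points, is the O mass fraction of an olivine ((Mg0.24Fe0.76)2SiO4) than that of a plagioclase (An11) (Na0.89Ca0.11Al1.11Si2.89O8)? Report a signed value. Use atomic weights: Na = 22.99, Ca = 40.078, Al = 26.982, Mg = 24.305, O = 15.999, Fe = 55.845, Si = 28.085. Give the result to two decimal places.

First mineral: 63.996 g O in 188.632 g formula = 33.93 wt% O.
Second mineral: 127.992 g O in 263.977 g formula = 48.49 wt% O.
33.93% − 48.49% gives a difference of -14.56 percentage points.

-14.56 percentage points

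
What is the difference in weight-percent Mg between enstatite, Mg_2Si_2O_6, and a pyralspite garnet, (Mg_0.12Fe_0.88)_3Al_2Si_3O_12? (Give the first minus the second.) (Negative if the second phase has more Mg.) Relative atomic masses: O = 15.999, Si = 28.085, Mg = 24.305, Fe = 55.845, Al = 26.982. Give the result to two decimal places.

22.41 percentage points

Mg in Mg_2Si_2O_6: molar mass 200.774 g/mol; 2×24.305 = 48.610 g → 24.21 wt%.
Mg in (Mg_0.12Fe_0.88)_3Al_2Si_3O_12: molar mass 486.388 g/mol; 0.36×24.305 = 8.750 g → 1.80 wt%.
Difference = 24.21 − 1.80 = 22.41 percentage points.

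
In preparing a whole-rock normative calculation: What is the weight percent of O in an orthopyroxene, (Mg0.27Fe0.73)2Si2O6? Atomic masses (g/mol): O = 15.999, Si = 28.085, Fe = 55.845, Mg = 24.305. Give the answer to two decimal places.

38.89 weight percent

Molar mass of (Mg0.27Fe0.73)2Si2O6: 0.54*24.305 + 1.46*55.845 + 2*28.085 + 6*15.999 = 246.822 g/mol.
Mass of O per formula unit: 6 × 15.999 = 95.994 g.
Weight fraction O = 95.994 / 246.822 = 0.3889.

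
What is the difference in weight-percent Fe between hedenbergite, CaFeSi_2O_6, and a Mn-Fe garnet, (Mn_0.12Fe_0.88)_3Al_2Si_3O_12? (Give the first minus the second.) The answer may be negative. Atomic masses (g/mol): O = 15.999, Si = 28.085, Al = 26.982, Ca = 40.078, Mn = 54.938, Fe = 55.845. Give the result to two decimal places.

Fe in CaFeSi_2O_6: molar mass 248.087 g/mol; 1×55.845 = 55.845 g → 22.51 wt%.
Fe in (Mn_0.12Fe_0.88)_3Al_2Si_3O_12: molar mass 497.415 g/mol; 2.64×55.845 = 147.431 g → 29.64 wt%.
Difference = 22.51 − 29.64 = -7.13 percentage points.

-7.13 percentage points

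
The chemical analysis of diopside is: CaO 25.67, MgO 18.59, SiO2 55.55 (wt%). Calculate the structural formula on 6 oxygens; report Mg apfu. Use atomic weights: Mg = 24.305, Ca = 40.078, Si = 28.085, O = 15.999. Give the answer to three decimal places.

CaO (M=56.077): mol = 0.45776; Ca = 0.45776, O = 0.45776.
MgO (M=40.304): mol = 0.46124; Mg = 0.46124, O = 0.46124.
SiO2 (M=60.083): mol = 0.92455; Si = 0.92455, O = 1.84910.
ΣO = 2.76810; factor = 6/ΣO = 2.16755.
Mg apfu = 0.46124 × 2.16755 = 1.000.

1.000 Mg apfu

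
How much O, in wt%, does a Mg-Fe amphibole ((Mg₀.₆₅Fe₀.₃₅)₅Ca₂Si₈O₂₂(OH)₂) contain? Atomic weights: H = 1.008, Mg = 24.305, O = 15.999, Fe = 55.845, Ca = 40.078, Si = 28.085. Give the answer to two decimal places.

M((Mg₀.₆₅Fe₀.₃₅)₅Ca₂Si₈O₂₂(OH)₂) = 867.548 g/mol.
O contributes 24 × 15.999 = 383.976 g per mole.
383.976/867.548 = 0.4426 → 44.26%.

44.26 wt%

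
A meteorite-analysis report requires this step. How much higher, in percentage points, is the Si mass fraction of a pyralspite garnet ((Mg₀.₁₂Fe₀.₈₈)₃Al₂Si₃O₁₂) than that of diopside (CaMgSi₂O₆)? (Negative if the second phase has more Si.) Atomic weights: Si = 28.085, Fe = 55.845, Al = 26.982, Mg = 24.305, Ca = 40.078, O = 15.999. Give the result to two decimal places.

-8.62 percentage points

M((Mg₀.₁₂Fe₀.₈₈)₃Al₂Si₃O₁₂) = 486.388 g/mol, so wt% Si = 84.255/486.388 × 100 = 17.32%.
M(CaMgSi₂O₆) = 216.547 g/mol, so wt% Si = 56.170/216.547 × 100 = 25.94%.
17.32 − 25.94 = -8.62 pp.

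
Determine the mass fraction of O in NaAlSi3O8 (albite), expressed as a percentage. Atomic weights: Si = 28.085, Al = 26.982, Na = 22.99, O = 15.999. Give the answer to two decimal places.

Formula mass = 1*22.99 + 1*26.982 + 3*28.085 + 8*15.999 = 262.219 g/mol, of which 127.992 g is O.
So O makes up 127.992/262.219 = 0.4881 of the mass, i.e. 48.81%.

48.81 mass %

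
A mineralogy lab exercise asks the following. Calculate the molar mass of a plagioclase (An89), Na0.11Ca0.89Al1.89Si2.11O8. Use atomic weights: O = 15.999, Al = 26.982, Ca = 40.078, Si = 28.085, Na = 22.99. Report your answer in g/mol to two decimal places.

276.45 g/mol

The formula mass is the sum 0.11×22.99 + 0.89×40.078 + 1.89×26.982 + 2.11×28.085 + 8×15.999.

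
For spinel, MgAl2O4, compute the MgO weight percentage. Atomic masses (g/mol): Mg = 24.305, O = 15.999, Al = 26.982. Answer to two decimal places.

Molar mass of MgAl2O4 = 1×24.305 + 2×26.982 + 4×15.999 = 142.265 g/mol.
Each formula unit contains 1 Mg, equivalent to 1/1 = 1.0000 mol MgO.
M(MgO) = 1×24.305 + 1×15.999 = 40.304 g/mol.
Mass of MgO per formula unit = 1.0000 × 40.304 = 40.304 g.
MgO wt% = 40.304 / 142.265 × 100 = 28.33%.

28.33 wt%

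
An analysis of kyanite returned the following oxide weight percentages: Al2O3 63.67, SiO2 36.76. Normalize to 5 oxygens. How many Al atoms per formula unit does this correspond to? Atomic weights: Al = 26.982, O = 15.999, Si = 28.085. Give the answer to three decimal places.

2.016 Al apfu

Al2O3 (M=101.961): mol = 0.62445; Al = 1.24890, O = 1.87335.
SiO2 (M=60.083): mol = 0.61182; Si = 0.61182, O = 1.22364.
ΣO = 3.09699; factor = 5/ΣO = 1.61447.
Al apfu = 1.24890 × 1.61447 = 2.016.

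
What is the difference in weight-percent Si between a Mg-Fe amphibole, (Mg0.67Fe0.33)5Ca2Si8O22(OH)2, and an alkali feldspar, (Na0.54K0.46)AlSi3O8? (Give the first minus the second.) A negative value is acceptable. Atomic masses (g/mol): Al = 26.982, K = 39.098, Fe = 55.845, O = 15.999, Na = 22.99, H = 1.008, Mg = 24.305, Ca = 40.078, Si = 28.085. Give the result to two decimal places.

Si in (Mg0.67Fe0.33)5Ca2Si8O22(OH)2: molar mass 864.394 g/mol; 8×28.085 = 224.680 g → 25.99 wt%.
Si in (Na0.54K0.46)AlSi3O8: molar mass 269.629 g/mol; 3×28.085 = 84.255 g → 31.25 wt%.
Difference = 25.99 − 31.25 = -5.26 percentage points.

-5.26 percentage points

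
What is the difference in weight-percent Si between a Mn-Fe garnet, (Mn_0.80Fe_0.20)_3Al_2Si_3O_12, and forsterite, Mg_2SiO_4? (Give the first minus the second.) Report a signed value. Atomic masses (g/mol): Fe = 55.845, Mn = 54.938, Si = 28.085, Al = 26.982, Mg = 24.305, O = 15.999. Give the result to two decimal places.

M((Mn_0.80Fe_0.20)_3Al_2Si_3O_12) = 495.565 g/mol, so wt% Si = 84.255/495.565 × 100 = 17.00%.
M(Mg_2SiO_4) = 140.691 g/mol, so wt% Si = 28.085/140.691 × 100 = 19.96%.
17.00 − 19.96 = -2.96 pp.

-2.96 percentage points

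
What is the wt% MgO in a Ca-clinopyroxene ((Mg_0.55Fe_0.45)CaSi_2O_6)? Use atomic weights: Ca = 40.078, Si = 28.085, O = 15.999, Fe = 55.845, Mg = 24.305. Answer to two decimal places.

Molar mass of (Mg_0.55Fe_0.45)CaSi_2O_6 = 0.55·24.305 + 0.45·55.845 + 1·40.078 + 2·28.085 + 6·15.999 = 230.740 g/mol.
Each formula unit contains 0.55 Mg, equivalent to 0.55/1 = 0.5500 mol MgO.
M(MgO) = 1×24.305 + 1×15.999 = 40.304 g/mol.
Mass of MgO per formula unit = 0.5500 × 40.304 = 22.167 g.
MgO wt% = 22.167 / 230.740 × 100 = 9.61%.

9.61 wt%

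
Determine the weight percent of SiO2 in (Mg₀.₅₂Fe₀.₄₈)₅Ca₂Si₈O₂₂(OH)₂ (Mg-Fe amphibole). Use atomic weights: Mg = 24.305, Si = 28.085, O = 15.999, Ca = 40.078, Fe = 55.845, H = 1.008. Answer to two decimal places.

54.13 wt%

Formula mass = 888.049 g/mol.
8 Si → 8.0000 mol SiO2 per formula unit; M(SiO2) = 60.083, so SiO2 mass = 480.664 g.
480.664/888.049 × 100 = 54.13 wt%.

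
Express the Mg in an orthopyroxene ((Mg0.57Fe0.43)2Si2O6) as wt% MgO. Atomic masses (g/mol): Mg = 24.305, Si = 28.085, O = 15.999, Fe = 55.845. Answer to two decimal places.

M((Mg0.57Fe0.43)2Si2O6) = 227.898 g/mol; M(MgO) = 40.304 g/mol.
Moles MgO per formula unit = 1.14 Mg ÷ 1 = 1.1400.
MgO fraction = (1.1400 × 40.304) / 227.898 = 45.947/227.898 = 0.2016.

20.16 wt%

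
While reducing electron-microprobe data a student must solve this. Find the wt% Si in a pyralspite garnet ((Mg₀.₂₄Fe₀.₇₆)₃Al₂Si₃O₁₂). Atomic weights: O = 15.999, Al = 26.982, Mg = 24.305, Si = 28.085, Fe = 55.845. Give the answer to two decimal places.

Molar mass of (Mg₀.₂₄Fe₀.₇₆)₃Al₂Si₃O₁₂: 0.72×24.305 + 2.28×55.845 + 2×26.982 + 3×28.085 + 12×15.999 = 475.033 g/mol.
Mass of Si per formula unit: 3 × 28.085 = 84.255 g.
Weight fraction Si = 84.255 / 475.033 = 0.1774.

17.74 mass %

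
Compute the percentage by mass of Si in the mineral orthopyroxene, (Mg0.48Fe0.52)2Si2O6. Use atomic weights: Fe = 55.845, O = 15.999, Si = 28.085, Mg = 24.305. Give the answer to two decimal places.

24.05 weight percent

M((Mg0.48Fe0.52)2Si2O6) = 233.576 g/mol.
Si contributes 2 × 28.085 = 56.170 g per mole.
56.170/233.576 = 0.2405 → 24.05%.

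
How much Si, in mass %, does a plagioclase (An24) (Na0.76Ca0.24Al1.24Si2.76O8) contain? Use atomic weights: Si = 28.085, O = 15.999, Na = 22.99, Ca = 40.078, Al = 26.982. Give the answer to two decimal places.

29.13 mass %

Formula mass = 0.76·22.99 + 0.24·40.078 + 1.24·26.982 + 2.76·28.085 + 8·15.999 = 266.055 g/mol, of which 77.515 g is Si.
So Si makes up 77.515/266.055 = 0.2913 of the mass, i.e. 29.13%.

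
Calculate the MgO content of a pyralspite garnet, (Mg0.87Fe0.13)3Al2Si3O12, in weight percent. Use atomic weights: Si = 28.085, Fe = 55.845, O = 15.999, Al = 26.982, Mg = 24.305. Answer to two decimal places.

25.32 wt%

Molar mass of (Mg0.87Fe0.13)3Al2Si3O12 = 2.61·24.305 + 0.39·55.845 + 2·26.982 + 3·28.085 + 12·15.999 = 415.423 g/mol.
Each formula unit contains 2.61 Mg, equivalent to 2.61/1 = 2.6100 mol MgO.
M(MgO) = 1×24.305 + 1×15.999 = 40.304 g/mol.
Mass of MgO per formula unit = 2.6100 × 40.304 = 105.193 g.
MgO wt% = 105.193 / 415.423 × 100 = 25.32%.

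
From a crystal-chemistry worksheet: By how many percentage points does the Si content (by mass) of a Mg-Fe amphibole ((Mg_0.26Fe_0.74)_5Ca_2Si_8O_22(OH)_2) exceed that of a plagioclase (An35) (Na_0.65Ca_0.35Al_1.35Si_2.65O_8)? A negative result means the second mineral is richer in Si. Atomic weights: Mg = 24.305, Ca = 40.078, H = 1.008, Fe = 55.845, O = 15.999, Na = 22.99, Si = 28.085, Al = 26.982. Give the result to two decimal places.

First mineral: 224.680 g Si in 929.051 g formula = 24.18 wt% Si.
Second mineral: 74.425 g Si in 267.814 g formula = 27.79 wt% Si.
24.18% − 27.79% gives a difference of -3.61 percentage points.

-3.61 percentage points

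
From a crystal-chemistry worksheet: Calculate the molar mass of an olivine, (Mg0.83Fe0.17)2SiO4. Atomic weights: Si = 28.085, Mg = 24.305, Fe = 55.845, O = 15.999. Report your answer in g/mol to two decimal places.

151.41 g/mol

The formula mass is the sum 1.66(24.305) + 0.34(55.845) + 1(28.085) + 4(15.999).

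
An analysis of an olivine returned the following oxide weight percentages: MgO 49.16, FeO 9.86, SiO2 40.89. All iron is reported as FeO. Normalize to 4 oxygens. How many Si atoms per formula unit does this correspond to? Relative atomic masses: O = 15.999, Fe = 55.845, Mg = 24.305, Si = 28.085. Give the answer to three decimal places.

MgO: 49.16/40.304 = 1.21973 mol → 1.21973 mol Mg, 1.21973 mol O.
FeO: 9.86/71.844 = 0.13724 mol → 0.13724 mol Fe, 0.13724 mol O.
SiO2: 40.89/60.083 = 0.68056 mol → 0.68056 mol Si, 1.36112 mol O.
Total oxygen = 2.71809 mol. Normalization factor = 4/2.71809 = 1.47162.
Si per 4 O = 0.68056 × 1.47162 = 1.002.

1.002 Si apfu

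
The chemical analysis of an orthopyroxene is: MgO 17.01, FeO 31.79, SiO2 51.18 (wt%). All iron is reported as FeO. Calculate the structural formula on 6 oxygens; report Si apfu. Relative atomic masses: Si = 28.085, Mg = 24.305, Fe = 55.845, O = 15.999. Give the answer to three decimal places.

1.990 Si apfu

MgO (M=40.304): mol = 0.42204; Mg = 0.42204, O = 0.42204.
FeO (M=71.844): mol = 0.44249; Fe = 0.44249, O = 0.44249.
SiO2 (M=60.083): mol = 0.85182; Si = 0.85182, O = 1.70364.
ΣO = 2.56817; factor = 6/ΣO = 2.33629.
Si apfu = 0.85182 × 2.33629 = 1.990.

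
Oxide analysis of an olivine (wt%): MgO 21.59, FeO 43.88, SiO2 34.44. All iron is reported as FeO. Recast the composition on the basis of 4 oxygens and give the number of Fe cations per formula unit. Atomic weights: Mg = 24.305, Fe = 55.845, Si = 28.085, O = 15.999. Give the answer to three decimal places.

MgO: 21.59/40.304 = 0.53568 mol → 0.53568 mol Mg, 0.53568 mol O.
FeO: 43.88/71.844 = 0.61077 mol → 0.61077 mol Fe, 0.61077 mol O.
SiO2: 34.44/60.083 = 0.57321 mol → 0.57321 mol Si, 1.14642 mol O.
Total oxygen = 2.29287 mol. Normalization factor = 4/2.29287 = 1.74454.
Fe per 4 O = 0.61077 × 1.74454 = 1.066.

1.066 Fe apfu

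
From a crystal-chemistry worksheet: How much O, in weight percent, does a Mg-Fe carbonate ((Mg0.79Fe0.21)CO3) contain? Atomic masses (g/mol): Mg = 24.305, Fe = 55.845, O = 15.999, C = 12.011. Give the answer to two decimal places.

Formula mass = 0.79*24.305 + 0.21*55.845 + 1*12.011 + 3*15.999 = 90.936 g/mol, of which 47.997 g is O.
So O makes up 47.997/90.936 = 0.5278 of the mass, i.e. 52.78%.

52.78 weight percent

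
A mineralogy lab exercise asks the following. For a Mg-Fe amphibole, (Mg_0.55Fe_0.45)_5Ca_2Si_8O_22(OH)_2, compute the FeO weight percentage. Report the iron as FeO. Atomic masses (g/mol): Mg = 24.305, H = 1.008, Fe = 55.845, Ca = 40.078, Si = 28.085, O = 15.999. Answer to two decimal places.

M((Mg_0.55Fe_0.45)_5Ca_2Si_8O_22(OH)_2) = 883.318 g/mol; M(FeO) = 71.844 g/mol.
Moles FeO per formula unit = 2.25 Fe ÷ 1 = 2.2500.
FeO fraction = (2.2500 × 71.844) / 883.318 = 161.649/883.318 = 0.1830.

18.30 wt%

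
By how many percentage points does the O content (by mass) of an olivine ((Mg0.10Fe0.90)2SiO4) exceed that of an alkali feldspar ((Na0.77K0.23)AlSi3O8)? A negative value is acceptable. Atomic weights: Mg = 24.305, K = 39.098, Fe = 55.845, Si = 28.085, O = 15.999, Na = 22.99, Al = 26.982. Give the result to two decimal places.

First mineral: 63.996 g O in 197.463 g formula = 32.41 wt% O.
Second mineral: 127.992 g O in 265.924 g formula = 48.13 wt% O.
32.41% − 48.13% gives a difference of -15.72 percentage points.

-15.72 percentage points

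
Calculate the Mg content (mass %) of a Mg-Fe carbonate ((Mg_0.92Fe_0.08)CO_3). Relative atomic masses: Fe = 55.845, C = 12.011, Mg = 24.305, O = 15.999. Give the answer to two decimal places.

25.75 mass %

Formula mass = 0.92·24.305 + 0.08·55.845 + 1·12.011 + 3·15.999 = 86.836 g/mol, of which 22.361 g is Mg.
So Mg makes up 22.361/86.836 = 0.2575 of the mass, i.e. 25.75%.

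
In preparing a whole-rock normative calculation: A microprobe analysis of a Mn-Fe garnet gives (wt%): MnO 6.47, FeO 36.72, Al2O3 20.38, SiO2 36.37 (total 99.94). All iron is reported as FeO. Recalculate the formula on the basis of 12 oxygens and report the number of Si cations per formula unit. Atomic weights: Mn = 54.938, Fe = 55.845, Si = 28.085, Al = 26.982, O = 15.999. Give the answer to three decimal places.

3.011 Si apfu

6.47 wt% MnO ÷ 70.937 g/mol = 0.09121 mol, giving 0.09121 Mn and 0.09121 O.
36.72 wt% FeO ÷ 71.844 g/mol = 0.51111 mol, giving 0.51111 Fe and 0.51111 O.
20.38 wt% Al2O3 ÷ 101.961 g/mol = 0.19988 mol, giving 0.39976 Al and 0.59964 O.
36.37 wt% SiO2 ÷ 60.083 g/mol = 0.60533 mol, giving 0.60533 Si and 1.21066 O.
Oxygen sums to 2.41262; scaling by 12/2.41262 = 4.97385 puts the formula on 12 O.
Si: 0.60533 × 4.97385 = 3.011 atoms per formula unit.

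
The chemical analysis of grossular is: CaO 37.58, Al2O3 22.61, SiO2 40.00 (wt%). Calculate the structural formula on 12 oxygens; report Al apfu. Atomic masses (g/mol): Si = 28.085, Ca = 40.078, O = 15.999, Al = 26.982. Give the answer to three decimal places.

CaO (M=56.077): mol = 0.67015; Ca = 0.67015, O = 0.67015.
Al2O3 (M=101.961): mol = 0.22175; Al = 0.44350, O = 0.66525.
SiO2 (M=60.083): mol = 0.66575; Si = 0.66575, O = 1.33150.
ΣO = 2.66690; factor = 12/ΣO = 4.49961.
Al apfu = 0.44350 × 4.49961 = 1.996.

1.996 Al apfu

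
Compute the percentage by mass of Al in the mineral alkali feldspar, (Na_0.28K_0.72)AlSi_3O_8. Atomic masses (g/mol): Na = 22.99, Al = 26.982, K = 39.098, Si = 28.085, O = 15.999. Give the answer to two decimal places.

Molar mass of (Na_0.28K_0.72)AlSi_3O_8: 0.28·22.99 + 0.72·39.098 + 1·26.982 + 3·28.085 + 8·15.999 = 273.817 g/mol.
Mass of Al per formula unit: 1 × 26.982 = 26.982 g.
Weight fraction Al = 26.982 / 273.817 = 0.0985.

9.85 wt%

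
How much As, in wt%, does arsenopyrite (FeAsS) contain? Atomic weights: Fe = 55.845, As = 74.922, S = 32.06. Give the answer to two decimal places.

46.01 wt%

Molar mass of FeAsS: 1*55.845 + 1*74.922 + 1*32.06 = 162.827 g/mol.
Mass of As per formula unit: 1 × 74.922 = 74.922 g.
Weight fraction As = 74.922 / 162.827 = 0.4601.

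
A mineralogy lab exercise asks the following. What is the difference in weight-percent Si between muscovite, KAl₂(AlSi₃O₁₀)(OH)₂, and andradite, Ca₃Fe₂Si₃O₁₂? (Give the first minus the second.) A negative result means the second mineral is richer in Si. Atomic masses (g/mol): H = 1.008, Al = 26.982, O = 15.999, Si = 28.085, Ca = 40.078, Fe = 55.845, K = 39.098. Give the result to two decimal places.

Si in KAl₂(AlSi₃O₁₀)(OH)₂: molar mass 398.303 g/mol; 3×28.085 = 84.255 g → 21.15 wt%.
Si in Ca₃Fe₂Si₃O₁₂: molar mass 508.167 g/mol; 3×28.085 = 84.255 g → 16.58 wt%.
Difference = 21.15 − 16.58 = 4.57 percentage points.

4.57 percentage points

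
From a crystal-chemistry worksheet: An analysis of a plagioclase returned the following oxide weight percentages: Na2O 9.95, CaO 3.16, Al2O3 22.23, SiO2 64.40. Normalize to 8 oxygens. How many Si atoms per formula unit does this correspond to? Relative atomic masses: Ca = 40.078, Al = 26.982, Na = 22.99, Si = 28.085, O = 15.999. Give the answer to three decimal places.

2.844 Si apfu

Na2O (M=61.979): mol = 0.16054; Na = 0.32108, O = 0.16054.
CaO (M=56.077): mol = 0.05635; Ca = 0.05635, O = 0.05635.
Al2O3 (M=101.961): mol = 0.21802; Al = 0.43604, O = 0.65406.
SiO2 (M=60.083): mol = 1.07185; Si = 1.07185, O = 2.14370.
ΣO = 3.01465; factor = 8/ΣO = 2.65371.
Si apfu = 1.07185 × 2.65371 = 2.844.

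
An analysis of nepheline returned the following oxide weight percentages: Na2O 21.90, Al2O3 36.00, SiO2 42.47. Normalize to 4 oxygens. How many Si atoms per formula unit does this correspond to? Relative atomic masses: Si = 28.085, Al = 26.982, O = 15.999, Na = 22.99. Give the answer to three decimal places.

Na2O (M=61.979): mol = 0.35335; Na = 0.70670, O = 0.35335.
Al2O3 (M=101.961): mol = 0.35308; Al = 0.70616, O = 1.05924.
SiO2 (M=60.083): mol = 0.70686; Si = 0.70686, O = 1.41372.
ΣO = 2.82631; factor = 4/ΣO = 1.41527.
Si apfu = 0.70686 × 1.41527 = 1.000.

1.000 Si apfu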